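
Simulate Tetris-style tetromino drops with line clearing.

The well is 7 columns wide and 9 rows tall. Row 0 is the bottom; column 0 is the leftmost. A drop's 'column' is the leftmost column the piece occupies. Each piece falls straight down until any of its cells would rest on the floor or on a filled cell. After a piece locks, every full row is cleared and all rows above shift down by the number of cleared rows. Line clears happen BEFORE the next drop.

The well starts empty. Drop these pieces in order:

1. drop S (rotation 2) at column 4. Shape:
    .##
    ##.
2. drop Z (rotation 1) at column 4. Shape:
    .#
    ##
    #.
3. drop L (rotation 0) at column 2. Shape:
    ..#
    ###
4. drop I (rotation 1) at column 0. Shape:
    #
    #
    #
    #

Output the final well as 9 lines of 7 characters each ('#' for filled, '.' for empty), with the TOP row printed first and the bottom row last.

Answer: .......
.......
.......
.......
....#..
#.####.
#...##.
#...###
#...##.

Derivation:
Drop 1: S rot2 at col 4 lands with bottom-row=0; cleared 0 line(s) (total 0); column heights now [0 0 0 0 1 2 2], max=2
Drop 2: Z rot1 at col 4 lands with bottom-row=1; cleared 0 line(s) (total 0); column heights now [0 0 0 0 3 4 2], max=4
Drop 3: L rot0 at col 2 lands with bottom-row=3; cleared 0 line(s) (total 0); column heights now [0 0 4 4 5 4 2], max=5
Drop 4: I rot1 at col 0 lands with bottom-row=0; cleared 0 line(s) (total 0); column heights now [4 0 4 4 5 4 2], max=5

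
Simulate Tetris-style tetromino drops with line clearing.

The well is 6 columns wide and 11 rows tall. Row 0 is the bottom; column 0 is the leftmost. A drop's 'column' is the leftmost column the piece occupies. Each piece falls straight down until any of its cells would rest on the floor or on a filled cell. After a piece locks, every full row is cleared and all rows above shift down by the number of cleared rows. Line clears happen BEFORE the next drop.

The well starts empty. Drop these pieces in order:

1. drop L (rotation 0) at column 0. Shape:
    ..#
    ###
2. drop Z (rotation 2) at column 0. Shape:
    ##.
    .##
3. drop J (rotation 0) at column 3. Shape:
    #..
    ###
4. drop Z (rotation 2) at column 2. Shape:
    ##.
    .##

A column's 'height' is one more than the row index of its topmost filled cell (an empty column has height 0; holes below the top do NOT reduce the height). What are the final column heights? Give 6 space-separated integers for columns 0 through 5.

Drop 1: L rot0 at col 0 lands with bottom-row=0; cleared 0 line(s) (total 0); column heights now [1 1 2 0 0 0], max=2
Drop 2: Z rot2 at col 0 lands with bottom-row=2; cleared 0 line(s) (total 0); column heights now [4 4 3 0 0 0], max=4
Drop 3: J rot0 at col 3 lands with bottom-row=0; cleared 1 line(s) (total 1); column heights now [3 3 2 1 0 0], max=3
Drop 4: Z rot2 at col 2 lands with bottom-row=1; cleared 0 line(s) (total 1); column heights now [3 3 3 3 2 0], max=3

Answer: 3 3 3 3 2 0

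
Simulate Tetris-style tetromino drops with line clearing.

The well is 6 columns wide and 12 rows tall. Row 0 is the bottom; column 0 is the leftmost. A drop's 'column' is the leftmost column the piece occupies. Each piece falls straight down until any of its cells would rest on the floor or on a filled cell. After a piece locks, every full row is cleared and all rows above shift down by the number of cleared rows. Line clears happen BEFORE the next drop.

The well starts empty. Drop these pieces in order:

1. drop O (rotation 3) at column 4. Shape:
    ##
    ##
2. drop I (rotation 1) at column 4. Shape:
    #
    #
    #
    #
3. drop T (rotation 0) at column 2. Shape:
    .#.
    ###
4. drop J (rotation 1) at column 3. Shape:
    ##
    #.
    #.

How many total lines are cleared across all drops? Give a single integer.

Answer: 0

Derivation:
Drop 1: O rot3 at col 4 lands with bottom-row=0; cleared 0 line(s) (total 0); column heights now [0 0 0 0 2 2], max=2
Drop 2: I rot1 at col 4 lands with bottom-row=2; cleared 0 line(s) (total 0); column heights now [0 0 0 0 6 2], max=6
Drop 3: T rot0 at col 2 lands with bottom-row=6; cleared 0 line(s) (total 0); column heights now [0 0 7 8 7 2], max=8
Drop 4: J rot1 at col 3 lands with bottom-row=8; cleared 0 line(s) (total 0); column heights now [0 0 7 11 11 2], max=11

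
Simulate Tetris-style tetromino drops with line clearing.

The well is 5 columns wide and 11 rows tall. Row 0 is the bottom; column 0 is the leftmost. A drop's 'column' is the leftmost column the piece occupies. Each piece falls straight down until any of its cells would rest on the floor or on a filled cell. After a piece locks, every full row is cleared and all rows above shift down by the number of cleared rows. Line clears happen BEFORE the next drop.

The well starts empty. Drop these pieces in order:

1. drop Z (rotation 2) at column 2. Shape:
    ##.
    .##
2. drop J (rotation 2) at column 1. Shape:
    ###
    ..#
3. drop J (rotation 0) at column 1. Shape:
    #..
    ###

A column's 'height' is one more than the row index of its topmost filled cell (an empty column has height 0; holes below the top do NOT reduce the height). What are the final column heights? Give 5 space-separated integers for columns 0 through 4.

Drop 1: Z rot2 at col 2 lands with bottom-row=0; cleared 0 line(s) (total 0); column heights now [0 0 2 2 1], max=2
Drop 2: J rot2 at col 1 lands with bottom-row=2; cleared 0 line(s) (total 0); column heights now [0 4 4 4 1], max=4
Drop 3: J rot0 at col 1 lands with bottom-row=4; cleared 0 line(s) (total 0); column heights now [0 6 5 5 1], max=6

Answer: 0 6 5 5 1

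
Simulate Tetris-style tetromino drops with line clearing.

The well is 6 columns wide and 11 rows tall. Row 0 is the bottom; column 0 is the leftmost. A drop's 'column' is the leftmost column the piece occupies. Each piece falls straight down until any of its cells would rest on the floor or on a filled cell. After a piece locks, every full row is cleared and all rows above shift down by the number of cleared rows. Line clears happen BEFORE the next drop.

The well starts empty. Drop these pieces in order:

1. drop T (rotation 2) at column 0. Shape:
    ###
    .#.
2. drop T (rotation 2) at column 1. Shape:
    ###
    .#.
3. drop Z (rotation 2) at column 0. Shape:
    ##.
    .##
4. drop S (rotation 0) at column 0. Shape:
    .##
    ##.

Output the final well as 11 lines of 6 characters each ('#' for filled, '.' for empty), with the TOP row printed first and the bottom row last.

Answer: ......
......
......
.##...
##....
##....
.##...
.###..
..#...
###...
.#....

Derivation:
Drop 1: T rot2 at col 0 lands with bottom-row=0; cleared 0 line(s) (total 0); column heights now [2 2 2 0 0 0], max=2
Drop 2: T rot2 at col 1 lands with bottom-row=2; cleared 0 line(s) (total 0); column heights now [2 4 4 4 0 0], max=4
Drop 3: Z rot2 at col 0 lands with bottom-row=4; cleared 0 line(s) (total 0); column heights now [6 6 5 4 0 0], max=6
Drop 4: S rot0 at col 0 lands with bottom-row=6; cleared 0 line(s) (total 0); column heights now [7 8 8 4 0 0], max=8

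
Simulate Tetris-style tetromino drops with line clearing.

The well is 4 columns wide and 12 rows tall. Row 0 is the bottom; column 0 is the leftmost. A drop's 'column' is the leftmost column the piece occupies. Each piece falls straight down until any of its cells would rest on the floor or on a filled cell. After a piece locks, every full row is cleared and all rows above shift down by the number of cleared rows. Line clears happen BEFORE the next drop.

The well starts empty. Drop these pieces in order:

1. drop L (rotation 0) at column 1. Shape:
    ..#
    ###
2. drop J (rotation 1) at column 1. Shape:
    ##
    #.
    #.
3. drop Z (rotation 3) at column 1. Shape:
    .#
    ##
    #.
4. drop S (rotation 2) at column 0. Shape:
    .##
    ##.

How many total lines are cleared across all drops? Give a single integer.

Answer: 0

Derivation:
Drop 1: L rot0 at col 1 lands with bottom-row=0; cleared 0 line(s) (total 0); column heights now [0 1 1 2], max=2
Drop 2: J rot1 at col 1 lands with bottom-row=1; cleared 0 line(s) (total 0); column heights now [0 4 4 2], max=4
Drop 3: Z rot3 at col 1 lands with bottom-row=4; cleared 0 line(s) (total 0); column heights now [0 6 7 2], max=7
Drop 4: S rot2 at col 0 lands with bottom-row=6; cleared 0 line(s) (total 0); column heights now [7 8 8 2], max=8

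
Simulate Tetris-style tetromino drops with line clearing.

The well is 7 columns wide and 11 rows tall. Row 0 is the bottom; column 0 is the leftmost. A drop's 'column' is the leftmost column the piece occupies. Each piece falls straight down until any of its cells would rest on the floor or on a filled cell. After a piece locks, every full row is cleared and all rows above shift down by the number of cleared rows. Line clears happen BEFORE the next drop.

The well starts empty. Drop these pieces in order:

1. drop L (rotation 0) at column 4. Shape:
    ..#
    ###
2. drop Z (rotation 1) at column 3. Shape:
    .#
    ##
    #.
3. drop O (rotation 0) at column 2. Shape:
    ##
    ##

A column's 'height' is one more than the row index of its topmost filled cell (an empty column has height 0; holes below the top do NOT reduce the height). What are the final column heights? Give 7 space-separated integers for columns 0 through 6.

Drop 1: L rot0 at col 4 lands with bottom-row=0; cleared 0 line(s) (total 0); column heights now [0 0 0 0 1 1 2], max=2
Drop 2: Z rot1 at col 3 lands with bottom-row=0; cleared 0 line(s) (total 0); column heights now [0 0 0 2 3 1 2], max=3
Drop 3: O rot0 at col 2 lands with bottom-row=2; cleared 0 line(s) (total 0); column heights now [0 0 4 4 3 1 2], max=4

Answer: 0 0 4 4 3 1 2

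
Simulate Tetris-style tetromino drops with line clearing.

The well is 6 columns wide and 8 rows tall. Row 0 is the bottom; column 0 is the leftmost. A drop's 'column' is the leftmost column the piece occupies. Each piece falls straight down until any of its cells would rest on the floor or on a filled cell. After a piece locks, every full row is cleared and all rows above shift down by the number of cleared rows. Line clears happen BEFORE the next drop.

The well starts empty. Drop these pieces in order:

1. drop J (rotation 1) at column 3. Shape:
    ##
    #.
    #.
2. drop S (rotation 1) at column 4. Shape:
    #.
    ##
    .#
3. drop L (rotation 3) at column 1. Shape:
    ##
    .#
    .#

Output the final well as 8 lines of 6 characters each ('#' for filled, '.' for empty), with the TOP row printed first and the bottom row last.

Answer: ......
......
......
....#.
....##
.#####
..##..
..##..

Derivation:
Drop 1: J rot1 at col 3 lands with bottom-row=0; cleared 0 line(s) (total 0); column heights now [0 0 0 3 3 0], max=3
Drop 2: S rot1 at col 4 lands with bottom-row=2; cleared 0 line(s) (total 0); column heights now [0 0 0 3 5 4], max=5
Drop 3: L rot3 at col 1 lands with bottom-row=0; cleared 0 line(s) (total 0); column heights now [0 3 3 3 5 4], max=5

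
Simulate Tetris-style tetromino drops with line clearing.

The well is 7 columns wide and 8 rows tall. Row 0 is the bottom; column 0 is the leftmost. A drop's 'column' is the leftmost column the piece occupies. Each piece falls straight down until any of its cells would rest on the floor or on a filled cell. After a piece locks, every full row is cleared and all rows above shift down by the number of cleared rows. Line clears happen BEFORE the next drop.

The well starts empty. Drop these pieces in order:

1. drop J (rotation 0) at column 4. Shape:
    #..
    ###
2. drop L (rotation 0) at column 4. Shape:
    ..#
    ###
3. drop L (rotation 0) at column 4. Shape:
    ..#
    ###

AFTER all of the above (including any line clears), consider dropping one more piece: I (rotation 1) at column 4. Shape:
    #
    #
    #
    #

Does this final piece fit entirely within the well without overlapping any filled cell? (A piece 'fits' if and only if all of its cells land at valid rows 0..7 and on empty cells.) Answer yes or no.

Answer: no

Derivation:
Drop 1: J rot0 at col 4 lands with bottom-row=0; cleared 0 line(s) (total 0); column heights now [0 0 0 0 2 1 1], max=2
Drop 2: L rot0 at col 4 lands with bottom-row=2; cleared 0 line(s) (total 0); column heights now [0 0 0 0 3 3 4], max=4
Drop 3: L rot0 at col 4 lands with bottom-row=4; cleared 0 line(s) (total 0); column heights now [0 0 0 0 5 5 6], max=6
Test piece I rot1 at col 4 (width 1): heights before test = [0 0 0 0 5 5 6]; fits = False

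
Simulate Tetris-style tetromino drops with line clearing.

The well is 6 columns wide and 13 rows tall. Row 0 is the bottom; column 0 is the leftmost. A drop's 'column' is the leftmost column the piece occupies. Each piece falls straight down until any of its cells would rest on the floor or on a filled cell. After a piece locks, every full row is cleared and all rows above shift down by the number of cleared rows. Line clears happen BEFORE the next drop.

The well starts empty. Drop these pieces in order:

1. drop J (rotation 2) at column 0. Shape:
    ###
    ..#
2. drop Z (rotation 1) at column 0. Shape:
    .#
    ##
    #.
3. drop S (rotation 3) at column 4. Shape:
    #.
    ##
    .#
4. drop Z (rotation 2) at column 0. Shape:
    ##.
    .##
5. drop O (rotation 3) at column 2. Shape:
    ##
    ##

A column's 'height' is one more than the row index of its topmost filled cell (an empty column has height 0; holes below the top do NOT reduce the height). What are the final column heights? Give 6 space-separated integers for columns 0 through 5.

Answer: 7 7 8 8 3 2

Derivation:
Drop 1: J rot2 at col 0 lands with bottom-row=0; cleared 0 line(s) (total 0); column heights now [2 2 2 0 0 0], max=2
Drop 2: Z rot1 at col 0 lands with bottom-row=2; cleared 0 line(s) (total 0); column heights now [4 5 2 0 0 0], max=5
Drop 3: S rot3 at col 4 lands with bottom-row=0; cleared 0 line(s) (total 0); column heights now [4 5 2 0 3 2], max=5
Drop 4: Z rot2 at col 0 lands with bottom-row=5; cleared 0 line(s) (total 0); column heights now [7 7 6 0 3 2], max=7
Drop 5: O rot3 at col 2 lands with bottom-row=6; cleared 0 line(s) (total 0); column heights now [7 7 8 8 3 2], max=8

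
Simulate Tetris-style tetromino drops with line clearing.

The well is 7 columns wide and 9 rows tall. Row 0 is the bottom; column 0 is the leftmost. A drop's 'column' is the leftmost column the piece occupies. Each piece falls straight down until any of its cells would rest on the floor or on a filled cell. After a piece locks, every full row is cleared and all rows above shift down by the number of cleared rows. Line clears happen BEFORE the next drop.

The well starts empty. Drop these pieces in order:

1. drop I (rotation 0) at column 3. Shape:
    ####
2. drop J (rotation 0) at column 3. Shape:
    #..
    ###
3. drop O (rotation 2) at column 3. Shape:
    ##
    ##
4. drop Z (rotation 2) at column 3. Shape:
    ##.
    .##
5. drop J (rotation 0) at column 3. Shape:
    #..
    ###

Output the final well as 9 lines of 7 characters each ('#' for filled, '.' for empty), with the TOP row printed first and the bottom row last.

Answer: ...#...
...###.
...##..
....##.
...##..
...##..
...#...
...###.
...####

Derivation:
Drop 1: I rot0 at col 3 lands with bottom-row=0; cleared 0 line(s) (total 0); column heights now [0 0 0 1 1 1 1], max=1
Drop 2: J rot0 at col 3 lands with bottom-row=1; cleared 0 line(s) (total 0); column heights now [0 0 0 3 2 2 1], max=3
Drop 3: O rot2 at col 3 lands with bottom-row=3; cleared 0 line(s) (total 0); column heights now [0 0 0 5 5 2 1], max=5
Drop 4: Z rot2 at col 3 lands with bottom-row=5; cleared 0 line(s) (total 0); column heights now [0 0 0 7 7 6 1], max=7
Drop 5: J rot0 at col 3 lands with bottom-row=7; cleared 0 line(s) (total 0); column heights now [0 0 0 9 8 8 1], max=9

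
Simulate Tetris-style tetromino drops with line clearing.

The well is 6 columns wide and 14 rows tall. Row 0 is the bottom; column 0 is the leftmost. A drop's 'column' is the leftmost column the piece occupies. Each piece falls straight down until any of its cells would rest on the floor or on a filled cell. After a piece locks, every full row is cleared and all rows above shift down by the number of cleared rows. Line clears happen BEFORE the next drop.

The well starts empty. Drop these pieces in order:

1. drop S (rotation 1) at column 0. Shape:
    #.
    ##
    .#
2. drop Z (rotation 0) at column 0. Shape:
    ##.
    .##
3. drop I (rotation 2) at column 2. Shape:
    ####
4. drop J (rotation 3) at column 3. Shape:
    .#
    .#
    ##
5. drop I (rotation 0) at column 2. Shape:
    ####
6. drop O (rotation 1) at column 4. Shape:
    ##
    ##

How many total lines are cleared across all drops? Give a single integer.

Drop 1: S rot1 at col 0 lands with bottom-row=0; cleared 0 line(s) (total 0); column heights now [3 2 0 0 0 0], max=3
Drop 2: Z rot0 at col 0 lands with bottom-row=2; cleared 0 line(s) (total 0); column heights now [4 4 3 0 0 0], max=4
Drop 3: I rot2 at col 2 lands with bottom-row=3; cleared 1 line(s) (total 1); column heights now [3 3 3 0 0 0], max=3
Drop 4: J rot3 at col 3 lands with bottom-row=0; cleared 0 line(s) (total 1); column heights now [3 3 3 1 3 0], max=3
Drop 5: I rot0 at col 2 lands with bottom-row=3; cleared 0 line(s) (total 1); column heights now [3 3 4 4 4 4], max=4
Drop 6: O rot1 at col 4 lands with bottom-row=4; cleared 0 line(s) (total 1); column heights now [3 3 4 4 6 6], max=6

Answer: 1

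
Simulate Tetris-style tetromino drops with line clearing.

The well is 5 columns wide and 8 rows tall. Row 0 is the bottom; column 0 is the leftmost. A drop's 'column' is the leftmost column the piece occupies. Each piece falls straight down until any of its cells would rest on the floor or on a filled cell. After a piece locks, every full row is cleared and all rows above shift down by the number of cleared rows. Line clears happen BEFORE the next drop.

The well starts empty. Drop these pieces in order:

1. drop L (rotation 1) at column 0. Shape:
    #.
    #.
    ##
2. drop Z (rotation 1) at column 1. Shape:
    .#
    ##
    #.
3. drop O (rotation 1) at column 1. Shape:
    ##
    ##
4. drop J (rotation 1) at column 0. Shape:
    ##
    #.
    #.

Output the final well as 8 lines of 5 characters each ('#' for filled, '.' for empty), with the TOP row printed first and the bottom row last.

Drop 1: L rot1 at col 0 lands with bottom-row=0; cleared 0 line(s) (total 0); column heights now [3 1 0 0 0], max=3
Drop 2: Z rot1 at col 1 lands with bottom-row=1; cleared 0 line(s) (total 0); column heights now [3 3 4 0 0], max=4
Drop 3: O rot1 at col 1 lands with bottom-row=4; cleared 0 line(s) (total 0); column heights now [3 6 6 0 0], max=6
Drop 4: J rot1 at col 0 lands with bottom-row=4; cleared 0 line(s) (total 0); column heights now [7 7 6 0 0], max=7

Answer: .....
##...
###..
###..
..#..
###..
##...
##...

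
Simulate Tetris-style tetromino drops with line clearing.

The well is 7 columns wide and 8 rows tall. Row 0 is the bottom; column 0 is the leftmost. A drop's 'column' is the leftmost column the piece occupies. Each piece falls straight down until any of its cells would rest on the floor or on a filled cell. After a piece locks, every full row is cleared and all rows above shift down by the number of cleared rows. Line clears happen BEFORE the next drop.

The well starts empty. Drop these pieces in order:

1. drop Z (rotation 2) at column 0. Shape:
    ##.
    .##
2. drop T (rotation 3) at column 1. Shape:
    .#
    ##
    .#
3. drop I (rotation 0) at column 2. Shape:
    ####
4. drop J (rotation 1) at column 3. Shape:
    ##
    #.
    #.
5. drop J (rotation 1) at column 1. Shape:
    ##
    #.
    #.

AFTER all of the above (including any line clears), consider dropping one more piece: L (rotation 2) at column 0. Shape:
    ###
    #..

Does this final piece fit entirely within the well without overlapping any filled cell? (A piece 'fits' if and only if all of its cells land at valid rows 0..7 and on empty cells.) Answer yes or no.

Answer: yes

Derivation:
Drop 1: Z rot2 at col 0 lands with bottom-row=0; cleared 0 line(s) (total 0); column heights now [2 2 1 0 0 0 0], max=2
Drop 2: T rot3 at col 1 lands with bottom-row=1; cleared 0 line(s) (total 0); column heights now [2 3 4 0 0 0 0], max=4
Drop 3: I rot0 at col 2 lands with bottom-row=4; cleared 0 line(s) (total 0); column heights now [2 3 5 5 5 5 0], max=5
Drop 4: J rot1 at col 3 lands with bottom-row=5; cleared 0 line(s) (total 0); column heights now [2 3 5 8 8 5 0], max=8
Drop 5: J rot1 at col 1 lands with bottom-row=3; cleared 0 line(s) (total 0); column heights now [2 6 6 8 8 5 0], max=8
Test piece L rot2 at col 0 (width 3): heights before test = [2 6 6 8 8 5 0]; fits = True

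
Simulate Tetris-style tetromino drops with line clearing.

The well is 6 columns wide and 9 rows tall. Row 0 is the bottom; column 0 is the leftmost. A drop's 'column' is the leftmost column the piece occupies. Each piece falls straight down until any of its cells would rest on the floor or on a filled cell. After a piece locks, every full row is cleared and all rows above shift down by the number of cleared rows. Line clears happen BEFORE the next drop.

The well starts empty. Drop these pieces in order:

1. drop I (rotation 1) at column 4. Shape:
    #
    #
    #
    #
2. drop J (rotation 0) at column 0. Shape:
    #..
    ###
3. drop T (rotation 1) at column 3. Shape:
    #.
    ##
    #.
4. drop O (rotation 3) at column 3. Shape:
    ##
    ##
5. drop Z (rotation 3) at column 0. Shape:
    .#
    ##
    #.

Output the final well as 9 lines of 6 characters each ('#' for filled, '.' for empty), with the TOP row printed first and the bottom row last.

Answer: ......
...##.
...##.
...#..
.#.##.
##.##.
#...#.
#...#.
###.#.

Derivation:
Drop 1: I rot1 at col 4 lands with bottom-row=0; cleared 0 line(s) (total 0); column heights now [0 0 0 0 4 0], max=4
Drop 2: J rot0 at col 0 lands with bottom-row=0; cleared 0 line(s) (total 0); column heights now [2 1 1 0 4 0], max=4
Drop 3: T rot1 at col 3 lands with bottom-row=3; cleared 0 line(s) (total 0); column heights now [2 1 1 6 5 0], max=6
Drop 4: O rot3 at col 3 lands with bottom-row=6; cleared 0 line(s) (total 0); column heights now [2 1 1 8 8 0], max=8
Drop 5: Z rot3 at col 0 lands with bottom-row=2; cleared 0 line(s) (total 0); column heights now [4 5 1 8 8 0], max=8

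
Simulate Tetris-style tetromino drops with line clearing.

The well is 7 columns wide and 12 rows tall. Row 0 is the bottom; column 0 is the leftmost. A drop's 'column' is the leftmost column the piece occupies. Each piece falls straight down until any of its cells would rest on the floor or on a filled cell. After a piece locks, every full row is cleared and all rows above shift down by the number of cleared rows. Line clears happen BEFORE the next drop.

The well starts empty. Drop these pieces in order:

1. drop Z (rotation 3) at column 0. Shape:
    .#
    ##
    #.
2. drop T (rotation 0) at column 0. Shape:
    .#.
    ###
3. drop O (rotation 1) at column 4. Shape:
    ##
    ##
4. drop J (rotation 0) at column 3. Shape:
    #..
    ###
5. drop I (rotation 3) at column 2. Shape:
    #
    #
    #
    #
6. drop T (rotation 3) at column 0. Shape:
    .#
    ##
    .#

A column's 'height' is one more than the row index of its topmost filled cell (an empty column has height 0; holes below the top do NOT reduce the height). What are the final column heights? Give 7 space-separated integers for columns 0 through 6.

Drop 1: Z rot3 at col 0 lands with bottom-row=0; cleared 0 line(s) (total 0); column heights now [2 3 0 0 0 0 0], max=3
Drop 2: T rot0 at col 0 lands with bottom-row=3; cleared 0 line(s) (total 0); column heights now [4 5 4 0 0 0 0], max=5
Drop 3: O rot1 at col 4 lands with bottom-row=0; cleared 0 line(s) (total 0); column heights now [4 5 4 0 2 2 0], max=5
Drop 4: J rot0 at col 3 lands with bottom-row=2; cleared 0 line(s) (total 0); column heights now [4 5 4 4 3 3 0], max=5
Drop 5: I rot3 at col 2 lands with bottom-row=4; cleared 0 line(s) (total 0); column heights now [4 5 8 4 3 3 0], max=8
Drop 6: T rot3 at col 0 lands with bottom-row=5; cleared 0 line(s) (total 0); column heights now [7 8 8 4 3 3 0], max=8

Answer: 7 8 8 4 3 3 0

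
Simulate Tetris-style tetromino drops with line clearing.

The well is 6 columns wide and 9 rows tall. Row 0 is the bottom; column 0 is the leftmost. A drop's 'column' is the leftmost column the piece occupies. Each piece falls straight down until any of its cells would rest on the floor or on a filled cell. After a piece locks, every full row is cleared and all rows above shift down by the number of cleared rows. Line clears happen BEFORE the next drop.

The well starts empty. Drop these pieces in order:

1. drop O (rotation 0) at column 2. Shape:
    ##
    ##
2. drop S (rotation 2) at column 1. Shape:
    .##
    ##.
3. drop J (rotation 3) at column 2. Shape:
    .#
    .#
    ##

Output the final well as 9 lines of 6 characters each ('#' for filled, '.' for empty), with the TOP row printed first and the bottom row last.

Drop 1: O rot0 at col 2 lands with bottom-row=0; cleared 0 line(s) (total 0); column heights now [0 0 2 2 0 0], max=2
Drop 2: S rot2 at col 1 lands with bottom-row=2; cleared 0 line(s) (total 0); column heights now [0 3 4 4 0 0], max=4
Drop 3: J rot3 at col 2 lands with bottom-row=4; cleared 0 line(s) (total 0); column heights now [0 3 5 7 0 0], max=7

Answer: ......
......
...#..
...#..
..##..
..##..
.##...
..##..
..##..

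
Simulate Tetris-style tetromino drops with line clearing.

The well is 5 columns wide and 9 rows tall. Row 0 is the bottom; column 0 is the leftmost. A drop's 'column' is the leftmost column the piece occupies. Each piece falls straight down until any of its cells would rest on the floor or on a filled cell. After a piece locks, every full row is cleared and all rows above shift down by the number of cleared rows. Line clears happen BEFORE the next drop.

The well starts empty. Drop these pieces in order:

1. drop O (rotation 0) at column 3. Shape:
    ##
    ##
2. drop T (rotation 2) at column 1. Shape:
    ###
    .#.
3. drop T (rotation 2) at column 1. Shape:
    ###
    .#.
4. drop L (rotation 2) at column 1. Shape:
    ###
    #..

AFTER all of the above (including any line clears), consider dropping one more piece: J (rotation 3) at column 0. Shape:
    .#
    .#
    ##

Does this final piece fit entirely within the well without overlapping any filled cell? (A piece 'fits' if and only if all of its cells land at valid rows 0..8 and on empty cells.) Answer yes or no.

Drop 1: O rot0 at col 3 lands with bottom-row=0; cleared 0 line(s) (total 0); column heights now [0 0 0 2 2], max=2
Drop 2: T rot2 at col 1 lands with bottom-row=1; cleared 0 line(s) (total 0); column heights now [0 3 3 3 2], max=3
Drop 3: T rot2 at col 1 lands with bottom-row=3; cleared 0 line(s) (total 0); column heights now [0 5 5 5 2], max=5
Drop 4: L rot2 at col 1 lands with bottom-row=5; cleared 0 line(s) (total 0); column heights now [0 7 7 7 2], max=7
Test piece J rot3 at col 0 (width 2): heights before test = [0 7 7 7 2]; fits = False

Answer: no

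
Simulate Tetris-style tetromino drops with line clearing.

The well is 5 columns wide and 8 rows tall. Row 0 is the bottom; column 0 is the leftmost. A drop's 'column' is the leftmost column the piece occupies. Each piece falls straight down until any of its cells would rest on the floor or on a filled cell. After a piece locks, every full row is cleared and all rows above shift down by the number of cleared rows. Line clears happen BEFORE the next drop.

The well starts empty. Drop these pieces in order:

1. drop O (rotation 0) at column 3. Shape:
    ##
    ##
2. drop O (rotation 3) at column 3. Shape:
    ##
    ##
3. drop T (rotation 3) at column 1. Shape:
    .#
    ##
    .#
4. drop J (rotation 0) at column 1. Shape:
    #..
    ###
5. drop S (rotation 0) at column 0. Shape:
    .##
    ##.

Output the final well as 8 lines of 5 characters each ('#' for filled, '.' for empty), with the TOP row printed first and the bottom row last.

Answer: .##..
##...
.#...
.###.
...##
..###
.####
..###

Derivation:
Drop 1: O rot0 at col 3 lands with bottom-row=0; cleared 0 line(s) (total 0); column heights now [0 0 0 2 2], max=2
Drop 2: O rot3 at col 3 lands with bottom-row=2; cleared 0 line(s) (total 0); column heights now [0 0 0 4 4], max=4
Drop 3: T rot3 at col 1 lands with bottom-row=0; cleared 0 line(s) (total 0); column heights now [0 2 3 4 4], max=4
Drop 4: J rot0 at col 1 lands with bottom-row=4; cleared 0 line(s) (total 0); column heights now [0 6 5 5 4], max=6
Drop 5: S rot0 at col 0 lands with bottom-row=6; cleared 0 line(s) (total 0); column heights now [7 8 8 5 4], max=8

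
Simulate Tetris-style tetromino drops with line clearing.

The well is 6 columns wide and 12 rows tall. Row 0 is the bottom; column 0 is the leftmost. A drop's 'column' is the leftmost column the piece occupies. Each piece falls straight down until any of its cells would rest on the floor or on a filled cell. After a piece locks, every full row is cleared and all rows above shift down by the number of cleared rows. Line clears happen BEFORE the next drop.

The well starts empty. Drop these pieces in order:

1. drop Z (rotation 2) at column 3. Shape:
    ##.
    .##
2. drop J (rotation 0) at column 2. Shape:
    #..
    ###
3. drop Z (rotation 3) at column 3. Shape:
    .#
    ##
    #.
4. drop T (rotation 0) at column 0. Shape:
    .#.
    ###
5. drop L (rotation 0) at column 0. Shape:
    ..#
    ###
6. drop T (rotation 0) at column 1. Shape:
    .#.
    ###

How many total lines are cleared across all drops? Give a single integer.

Drop 1: Z rot2 at col 3 lands with bottom-row=0; cleared 0 line(s) (total 0); column heights now [0 0 0 2 2 1], max=2
Drop 2: J rot0 at col 2 lands with bottom-row=2; cleared 0 line(s) (total 0); column heights now [0 0 4 3 3 1], max=4
Drop 3: Z rot3 at col 3 lands with bottom-row=3; cleared 0 line(s) (total 0); column heights now [0 0 4 5 6 1], max=6
Drop 4: T rot0 at col 0 lands with bottom-row=4; cleared 0 line(s) (total 0); column heights now [5 6 5 5 6 1], max=6
Drop 5: L rot0 at col 0 lands with bottom-row=6; cleared 0 line(s) (total 0); column heights now [7 7 8 5 6 1], max=8
Drop 6: T rot0 at col 1 lands with bottom-row=8; cleared 0 line(s) (total 0); column heights now [7 9 10 9 6 1], max=10

Answer: 0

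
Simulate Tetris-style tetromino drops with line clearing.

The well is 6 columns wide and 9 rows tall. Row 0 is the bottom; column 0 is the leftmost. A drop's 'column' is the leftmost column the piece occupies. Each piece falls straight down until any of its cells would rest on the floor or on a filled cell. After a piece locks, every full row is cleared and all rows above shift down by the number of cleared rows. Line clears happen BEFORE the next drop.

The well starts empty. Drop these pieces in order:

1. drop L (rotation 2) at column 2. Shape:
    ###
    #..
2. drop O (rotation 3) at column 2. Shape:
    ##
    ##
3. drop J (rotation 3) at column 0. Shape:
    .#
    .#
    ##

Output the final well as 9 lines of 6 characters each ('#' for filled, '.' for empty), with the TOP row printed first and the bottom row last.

Drop 1: L rot2 at col 2 lands with bottom-row=0; cleared 0 line(s) (total 0); column heights now [0 0 2 2 2 0], max=2
Drop 2: O rot3 at col 2 lands with bottom-row=2; cleared 0 line(s) (total 0); column heights now [0 0 4 4 2 0], max=4
Drop 3: J rot3 at col 0 lands with bottom-row=0; cleared 0 line(s) (total 0); column heights now [1 3 4 4 2 0], max=4

Answer: ......
......
......
......
......
..##..
.###..
.####.
###...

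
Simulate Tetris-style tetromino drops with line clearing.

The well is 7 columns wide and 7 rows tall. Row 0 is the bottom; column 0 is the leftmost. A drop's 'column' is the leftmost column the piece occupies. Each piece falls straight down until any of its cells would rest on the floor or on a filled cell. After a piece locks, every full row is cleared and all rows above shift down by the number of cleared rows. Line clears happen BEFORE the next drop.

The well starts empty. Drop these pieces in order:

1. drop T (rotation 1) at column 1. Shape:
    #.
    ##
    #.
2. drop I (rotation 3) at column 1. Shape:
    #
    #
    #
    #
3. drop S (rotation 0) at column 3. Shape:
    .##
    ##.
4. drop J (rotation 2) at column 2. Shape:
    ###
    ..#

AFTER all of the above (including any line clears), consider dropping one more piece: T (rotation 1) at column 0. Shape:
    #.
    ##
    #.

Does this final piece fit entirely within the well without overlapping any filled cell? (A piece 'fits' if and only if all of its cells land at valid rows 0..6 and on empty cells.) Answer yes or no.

Answer: no

Derivation:
Drop 1: T rot1 at col 1 lands with bottom-row=0; cleared 0 line(s) (total 0); column heights now [0 3 2 0 0 0 0], max=3
Drop 2: I rot3 at col 1 lands with bottom-row=3; cleared 0 line(s) (total 0); column heights now [0 7 2 0 0 0 0], max=7
Drop 3: S rot0 at col 3 lands with bottom-row=0; cleared 0 line(s) (total 0); column heights now [0 7 2 1 2 2 0], max=7
Drop 4: J rot2 at col 2 lands with bottom-row=2; cleared 0 line(s) (total 0); column heights now [0 7 4 4 4 2 0], max=7
Test piece T rot1 at col 0 (width 2): heights before test = [0 7 4 4 4 2 0]; fits = False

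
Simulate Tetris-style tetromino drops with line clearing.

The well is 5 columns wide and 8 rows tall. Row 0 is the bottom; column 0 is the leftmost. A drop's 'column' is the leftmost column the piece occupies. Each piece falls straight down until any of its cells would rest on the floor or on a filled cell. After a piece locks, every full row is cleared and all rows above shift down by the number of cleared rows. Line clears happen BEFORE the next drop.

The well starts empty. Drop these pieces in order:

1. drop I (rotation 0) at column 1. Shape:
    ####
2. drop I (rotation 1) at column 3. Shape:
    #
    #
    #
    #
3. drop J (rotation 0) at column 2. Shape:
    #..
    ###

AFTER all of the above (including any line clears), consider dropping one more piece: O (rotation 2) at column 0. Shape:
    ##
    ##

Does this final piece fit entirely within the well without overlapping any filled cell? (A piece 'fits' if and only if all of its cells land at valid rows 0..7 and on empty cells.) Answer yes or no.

Answer: yes

Derivation:
Drop 1: I rot0 at col 1 lands with bottom-row=0; cleared 0 line(s) (total 0); column heights now [0 1 1 1 1], max=1
Drop 2: I rot1 at col 3 lands with bottom-row=1; cleared 0 line(s) (total 0); column heights now [0 1 1 5 1], max=5
Drop 3: J rot0 at col 2 lands with bottom-row=5; cleared 0 line(s) (total 0); column heights now [0 1 7 6 6], max=7
Test piece O rot2 at col 0 (width 2): heights before test = [0 1 7 6 6]; fits = True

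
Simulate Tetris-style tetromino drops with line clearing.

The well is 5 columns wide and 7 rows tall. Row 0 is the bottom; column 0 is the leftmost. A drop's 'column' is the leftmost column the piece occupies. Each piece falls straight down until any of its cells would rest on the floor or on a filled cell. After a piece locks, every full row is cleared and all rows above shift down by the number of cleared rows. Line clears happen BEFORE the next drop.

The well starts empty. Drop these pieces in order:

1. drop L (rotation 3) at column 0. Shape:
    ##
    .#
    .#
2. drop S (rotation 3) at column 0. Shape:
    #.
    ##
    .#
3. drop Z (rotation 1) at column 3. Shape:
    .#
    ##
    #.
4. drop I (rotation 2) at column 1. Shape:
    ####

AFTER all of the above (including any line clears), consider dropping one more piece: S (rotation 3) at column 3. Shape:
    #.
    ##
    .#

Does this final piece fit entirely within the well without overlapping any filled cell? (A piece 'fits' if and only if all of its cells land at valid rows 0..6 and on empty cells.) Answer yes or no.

Drop 1: L rot3 at col 0 lands with bottom-row=0; cleared 0 line(s) (total 0); column heights now [3 3 0 0 0], max=3
Drop 2: S rot3 at col 0 lands with bottom-row=3; cleared 0 line(s) (total 0); column heights now [6 5 0 0 0], max=6
Drop 3: Z rot1 at col 3 lands with bottom-row=0; cleared 0 line(s) (total 0); column heights now [6 5 0 2 3], max=6
Drop 4: I rot2 at col 1 lands with bottom-row=5; cleared 1 line(s) (total 1); column heights now [5 5 0 2 3], max=5
Test piece S rot3 at col 3 (width 2): heights before test = [5 5 0 2 3]; fits = True

Answer: yes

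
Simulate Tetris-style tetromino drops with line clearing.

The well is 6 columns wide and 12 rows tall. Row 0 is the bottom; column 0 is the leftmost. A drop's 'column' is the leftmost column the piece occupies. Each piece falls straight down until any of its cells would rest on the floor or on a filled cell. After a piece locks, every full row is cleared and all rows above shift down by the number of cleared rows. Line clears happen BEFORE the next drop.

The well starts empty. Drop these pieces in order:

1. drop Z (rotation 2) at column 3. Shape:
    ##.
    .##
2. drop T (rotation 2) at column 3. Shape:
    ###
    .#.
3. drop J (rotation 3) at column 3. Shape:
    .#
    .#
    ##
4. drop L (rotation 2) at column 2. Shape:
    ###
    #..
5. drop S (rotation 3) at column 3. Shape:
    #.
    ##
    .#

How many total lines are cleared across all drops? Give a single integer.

Answer: 0

Derivation:
Drop 1: Z rot2 at col 3 lands with bottom-row=0; cleared 0 line(s) (total 0); column heights now [0 0 0 2 2 1], max=2
Drop 2: T rot2 at col 3 lands with bottom-row=2; cleared 0 line(s) (total 0); column heights now [0 0 0 4 4 4], max=4
Drop 3: J rot3 at col 3 lands with bottom-row=4; cleared 0 line(s) (total 0); column heights now [0 0 0 5 7 4], max=7
Drop 4: L rot2 at col 2 lands with bottom-row=6; cleared 0 line(s) (total 0); column heights now [0 0 8 8 8 4], max=8
Drop 5: S rot3 at col 3 lands with bottom-row=8; cleared 0 line(s) (total 0); column heights now [0 0 8 11 10 4], max=11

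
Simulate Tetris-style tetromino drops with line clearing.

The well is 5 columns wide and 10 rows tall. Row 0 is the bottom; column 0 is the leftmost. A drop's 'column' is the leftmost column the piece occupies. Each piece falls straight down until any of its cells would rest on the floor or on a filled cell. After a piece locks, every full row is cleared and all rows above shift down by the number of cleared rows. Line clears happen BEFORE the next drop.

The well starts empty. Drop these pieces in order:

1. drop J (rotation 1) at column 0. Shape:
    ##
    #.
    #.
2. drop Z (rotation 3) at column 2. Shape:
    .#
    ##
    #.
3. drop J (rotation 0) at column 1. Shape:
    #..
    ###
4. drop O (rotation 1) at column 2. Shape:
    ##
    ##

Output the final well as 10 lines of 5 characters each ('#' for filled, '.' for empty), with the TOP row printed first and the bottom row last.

Drop 1: J rot1 at col 0 lands with bottom-row=0; cleared 0 line(s) (total 0); column heights now [3 3 0 0 0], max=3
Drop 2: Z rot3 at col 2 lands with bottom-row=0; cleared 0 line(s) (total 0); column heights now [3 3 2 3 0], max=3
Drop 3: J rot0 at col 1 lands with bottom-row=3; cleared 0 line(s) (total 0); column heights now [3 5 4 4 0], max=5
Drop 4: O rot1 at col 2 lands with bottom-row=4; cleared 0 line(s) (total 0); column heights now [3 5 6 6 0], max=6

Answer: .....
.....
.....
.....
..##.
.###.
.###.
##.#.
#.##.
#.#..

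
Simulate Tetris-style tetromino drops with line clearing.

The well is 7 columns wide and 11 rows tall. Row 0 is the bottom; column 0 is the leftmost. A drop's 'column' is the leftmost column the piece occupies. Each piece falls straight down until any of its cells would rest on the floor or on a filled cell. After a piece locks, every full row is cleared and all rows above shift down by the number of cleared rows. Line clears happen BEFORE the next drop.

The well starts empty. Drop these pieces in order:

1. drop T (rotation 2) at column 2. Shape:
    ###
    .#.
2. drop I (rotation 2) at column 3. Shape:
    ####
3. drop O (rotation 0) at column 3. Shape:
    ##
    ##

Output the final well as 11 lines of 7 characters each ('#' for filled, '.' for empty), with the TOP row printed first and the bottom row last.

Answer: .......
.......
.......
.......
.......
.......
...##..
...##..
...####
..###..
...#...

Derivation:
Drop 1: T rot2 at col 2 lands with bottom-row=0; cleared 0 line(s) (total 0); column heights now [0 0 2 2 2 0 0], max=2
Drop 2: I rot2 at col 3 lands with bottom-row=2; cleared 0 line(s) (total 0); column heights now [0 0 2 3 3 3 3], max=3
Drop 3: O rot0 at col 3 lands with bottom-row=3; cleared 0 line(s) (total 0); column heights now [0 0 2 5 5 3 3], max=5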